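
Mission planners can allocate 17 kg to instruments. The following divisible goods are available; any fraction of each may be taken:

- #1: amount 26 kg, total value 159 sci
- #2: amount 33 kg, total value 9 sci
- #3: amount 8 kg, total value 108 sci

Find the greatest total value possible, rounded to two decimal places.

Take in order of value per unit:
- #3 (108/8 per unit): all 8 → value 108, running total 108.00
- #1 (159/26 per unit): 9 of 26 → value 9×159/26 = 55.0385, running total 163.04
Total 163.04.

163.04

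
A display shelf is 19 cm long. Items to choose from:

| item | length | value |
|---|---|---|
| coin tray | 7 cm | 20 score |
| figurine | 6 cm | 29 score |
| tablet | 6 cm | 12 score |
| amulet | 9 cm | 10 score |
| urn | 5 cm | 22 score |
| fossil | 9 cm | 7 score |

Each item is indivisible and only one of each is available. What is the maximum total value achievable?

71 score

Check high-value combinations within 19 cm:
- coin tray+figurine+urn: length 7+6+5=18, value 20+29+22=71
- figurine+tablet+urn: length 6+6+5=17, value 29+12+22=63
- coin tray+figurine+tablet: length 7+6+6=19, value 20+29+12=61
Best: 71 score.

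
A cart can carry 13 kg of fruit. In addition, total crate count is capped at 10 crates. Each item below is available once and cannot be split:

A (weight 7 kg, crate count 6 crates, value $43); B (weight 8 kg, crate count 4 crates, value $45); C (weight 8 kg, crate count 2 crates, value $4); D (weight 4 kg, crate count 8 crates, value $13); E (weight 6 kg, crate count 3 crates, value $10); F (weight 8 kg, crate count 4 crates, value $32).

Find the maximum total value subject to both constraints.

$53

Feasible sets respecting both limits:
- A+E: weight 13, crate count 9, value 53
- B: weight 8, crate count 4, value 45
- A: weight 7, crate count 6, value 43
Best: $53.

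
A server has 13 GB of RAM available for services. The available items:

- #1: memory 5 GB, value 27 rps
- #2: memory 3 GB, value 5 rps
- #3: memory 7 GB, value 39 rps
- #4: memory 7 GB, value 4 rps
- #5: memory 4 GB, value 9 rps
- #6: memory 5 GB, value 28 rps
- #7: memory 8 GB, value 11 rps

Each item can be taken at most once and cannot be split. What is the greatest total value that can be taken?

67 rps

Check high-value combinations within 13 GB:
- #3+#6: memory 7+5=12, value 39+28=67
- #1+#3: memory 5+7=12, value 27+39=66
- #1+#2+#6: memory 5+3+5=13, value 27+5+28=60
Best: 67 rps.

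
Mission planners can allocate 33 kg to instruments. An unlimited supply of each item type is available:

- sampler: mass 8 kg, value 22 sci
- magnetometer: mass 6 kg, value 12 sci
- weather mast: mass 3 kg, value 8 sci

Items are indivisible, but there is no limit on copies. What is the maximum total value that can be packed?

90 sci

Best value-per-unit is sampler at 22/8; filling with it alone gives 4×22 = 88.
Optimal mix: 3×sampler + 3×weather mast → mass 33, value 90.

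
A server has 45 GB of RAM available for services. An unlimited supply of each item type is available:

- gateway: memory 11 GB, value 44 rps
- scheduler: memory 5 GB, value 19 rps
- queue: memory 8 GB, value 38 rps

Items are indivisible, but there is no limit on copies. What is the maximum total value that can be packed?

209 rps

Best value-per-unit is queue at 38/8; filling with it alone gives 5×38 = 190.
Optimal mix: 1×scheduler + 5×queue → memory 45, value 209.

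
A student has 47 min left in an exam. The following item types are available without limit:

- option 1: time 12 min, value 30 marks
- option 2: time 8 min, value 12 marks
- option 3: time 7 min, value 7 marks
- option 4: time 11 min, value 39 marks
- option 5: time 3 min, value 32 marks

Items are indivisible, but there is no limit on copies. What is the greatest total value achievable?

Best value-per-unit is option 5 at 32/3, and filling with it alone uses time 15×3=45. No mix of the others beats 15×32 = 480.

480 marks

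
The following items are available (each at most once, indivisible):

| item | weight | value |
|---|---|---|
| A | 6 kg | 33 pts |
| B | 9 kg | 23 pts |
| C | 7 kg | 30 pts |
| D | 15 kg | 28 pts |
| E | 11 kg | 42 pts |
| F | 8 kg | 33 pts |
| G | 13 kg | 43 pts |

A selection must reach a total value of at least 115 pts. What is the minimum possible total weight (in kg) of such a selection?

30

Subsets with value ≥ 115, sorted by total weight:
- A+B+C+F: weight 30, value 119
- A+E+G: weight 30, value 118
- C+E+G: weight 31, value 115
Minimum weight: 30 kg.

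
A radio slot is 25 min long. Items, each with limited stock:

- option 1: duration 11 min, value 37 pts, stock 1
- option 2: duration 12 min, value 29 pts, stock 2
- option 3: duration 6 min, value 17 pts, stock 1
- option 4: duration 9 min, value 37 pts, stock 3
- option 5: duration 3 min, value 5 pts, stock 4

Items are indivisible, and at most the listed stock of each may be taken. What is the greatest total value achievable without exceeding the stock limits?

91 pts

Top feasible selections:
- 1×option 3 + 2×option 4: duration 24, value 91
- 2×option 4 + 2×option 5: duration 24, value 84
Best: 91 pts.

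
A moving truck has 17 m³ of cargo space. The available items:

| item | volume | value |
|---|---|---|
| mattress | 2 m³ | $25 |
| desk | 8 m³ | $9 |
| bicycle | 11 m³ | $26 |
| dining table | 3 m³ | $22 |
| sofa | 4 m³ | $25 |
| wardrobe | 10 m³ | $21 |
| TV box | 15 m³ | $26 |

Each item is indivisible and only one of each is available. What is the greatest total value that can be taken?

$81

Check high-value combinations within 17 m³:
- mattress+desk+dining table+sofa: volume 2+8+3+4=17, value 25+9+22+25=81
- mattress+bicycle+sofa: volume 2+11+4=17, value 25+26+25=76
- mattress+bicycle+dining table: volume 2+11+3=16, value 25+26+22=73
Best: $81.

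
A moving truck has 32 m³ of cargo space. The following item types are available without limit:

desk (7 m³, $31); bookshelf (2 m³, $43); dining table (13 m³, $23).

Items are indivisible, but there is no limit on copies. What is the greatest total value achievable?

$688

Best value-per-unit is bookshelf at 43/2, and filling with it alone uses volume 16×2=32. No mix of the others beats 16×43 = 688.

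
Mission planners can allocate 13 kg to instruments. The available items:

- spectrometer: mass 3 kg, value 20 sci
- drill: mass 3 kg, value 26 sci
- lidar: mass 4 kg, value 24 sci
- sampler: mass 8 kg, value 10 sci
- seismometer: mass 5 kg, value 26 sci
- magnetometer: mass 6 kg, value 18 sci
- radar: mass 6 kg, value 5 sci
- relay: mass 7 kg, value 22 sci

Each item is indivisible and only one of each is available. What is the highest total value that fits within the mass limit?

Check high-value combinations within 13 kg:
- drill+lidar+seismometer: mass 3+4+5=12, value 26+24+26=76
- spectrometer+drill+seismometer: mass 3+3+5=11, value 20+26+26=72
- spectrometer+drill+lidar: mass 3+3+4=10, value 20+26+24=70
- spectrometer+lidar+seismometer: mass 3+4+5=12, value 20+24+26=70
- drill+lidar+magnetometer: mass 3+4+6=13, value 26+24+18=68
Best: 76 sci.

76 sci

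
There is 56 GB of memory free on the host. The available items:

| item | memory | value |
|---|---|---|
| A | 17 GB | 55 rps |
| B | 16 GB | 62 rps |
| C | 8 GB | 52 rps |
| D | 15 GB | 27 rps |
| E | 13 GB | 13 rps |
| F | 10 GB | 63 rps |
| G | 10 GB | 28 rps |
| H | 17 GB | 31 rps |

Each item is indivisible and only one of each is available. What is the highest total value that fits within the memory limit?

Check high-value combinations within 56 GB:
- A+B+C+F: memory 17+16+8+10=51, value 55+62+52+63=232
- B+C+F+H: memory 16+8+10+17=51, value 62+52+63+31=208
- A+B+F+G: memory 17+16+10+10=53, value 55+62+63+28=208
Best: 232 rps.

232 rps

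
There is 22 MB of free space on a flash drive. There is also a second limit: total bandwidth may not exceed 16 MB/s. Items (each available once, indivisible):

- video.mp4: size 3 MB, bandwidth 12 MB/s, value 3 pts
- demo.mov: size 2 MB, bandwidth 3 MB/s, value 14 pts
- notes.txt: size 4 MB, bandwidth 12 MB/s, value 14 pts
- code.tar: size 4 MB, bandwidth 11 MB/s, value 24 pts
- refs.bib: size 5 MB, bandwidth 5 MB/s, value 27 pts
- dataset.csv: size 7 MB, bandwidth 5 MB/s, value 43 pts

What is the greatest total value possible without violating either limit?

Feasible sets respecting both limits:
- demo.mov+refs.bib+dataset.csv: size 14, bandwidth 13, value 84
- refs.bib+dataset.csv: size 12, bandwidth 10, value 70
- code.tar+dataset.csv: size 11, bandwidth 16, value 67
- demo.mov+dataset.csv: size 9, bandwidth 8, value 57
Best: 84 pts.

84 pts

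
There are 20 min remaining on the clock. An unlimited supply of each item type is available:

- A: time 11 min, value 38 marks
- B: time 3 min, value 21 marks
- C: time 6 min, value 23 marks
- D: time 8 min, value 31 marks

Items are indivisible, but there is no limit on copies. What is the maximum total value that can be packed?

Best value-per-unit is B at 21/3, and filling with it alone uses time 6×3=18. No mix of the others beats 6×21 = 126.

126 marks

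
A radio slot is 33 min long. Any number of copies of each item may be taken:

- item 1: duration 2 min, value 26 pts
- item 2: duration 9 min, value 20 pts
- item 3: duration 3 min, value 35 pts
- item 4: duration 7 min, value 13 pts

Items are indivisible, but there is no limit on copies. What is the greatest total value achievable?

425 pts

Best value-per-unit is item 1 at 26/2; filling with it alone gives 16×26 = 416.
Optimal mix: 15×item 1 + 1×item 3 → duration 33, value 425.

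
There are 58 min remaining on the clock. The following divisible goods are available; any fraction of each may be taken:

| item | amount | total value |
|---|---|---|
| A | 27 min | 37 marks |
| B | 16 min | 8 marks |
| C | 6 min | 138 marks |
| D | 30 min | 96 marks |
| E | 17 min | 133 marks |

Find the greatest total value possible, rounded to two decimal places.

373.85

Take in order of value per unit:
- C (138/6 per unit): all 6 → value 138, running total 138.00
- E (133/17 per unit): all 17 → value 133, running total 271.00
- D (96/30 per unit): all 30 → value 96, running total 367.00
- A (37/27 per unit): 5 of 27 → value 5×37/27 = 6.8519, running total 373.85
Total 373.85.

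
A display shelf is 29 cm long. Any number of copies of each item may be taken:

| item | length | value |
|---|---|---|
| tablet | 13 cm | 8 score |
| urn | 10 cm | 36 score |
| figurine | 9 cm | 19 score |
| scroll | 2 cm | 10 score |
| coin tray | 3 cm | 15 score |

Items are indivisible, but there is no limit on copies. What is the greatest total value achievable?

145 score

Best value-per-unit is scroll at 10/2; filling with it alone gives 14×10 = 140.
Optimal mix: 13×scroll + 1×coin tray → length 29, value 145.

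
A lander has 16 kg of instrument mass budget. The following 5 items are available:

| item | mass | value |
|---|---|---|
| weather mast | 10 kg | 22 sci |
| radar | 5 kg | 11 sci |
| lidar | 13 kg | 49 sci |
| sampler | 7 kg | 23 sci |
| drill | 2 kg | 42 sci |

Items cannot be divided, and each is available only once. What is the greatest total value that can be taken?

Check high-value combinations within 16 kg:
- lidar+drill: mass 13+2=15, value 49+42=91
- radar+sampler+drill: mass 5+7+2=14, value 11+23+42=76
- sampler+drill: mass 7+2=9, value 23+42=65
- weather mast+drill: mass 10+2=12, value 22+42=64
Best: 91 sci.

91 sci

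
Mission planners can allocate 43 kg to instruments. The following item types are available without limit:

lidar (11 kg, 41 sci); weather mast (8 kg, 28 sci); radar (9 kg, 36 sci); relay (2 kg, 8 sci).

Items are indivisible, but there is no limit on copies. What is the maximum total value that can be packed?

172 sci

Best value-per-unit is radar at 36/9; filling with it alone gives 4×36 = 144.
Optimal mix: 3×radar + 8×relay → mass 43, value 172.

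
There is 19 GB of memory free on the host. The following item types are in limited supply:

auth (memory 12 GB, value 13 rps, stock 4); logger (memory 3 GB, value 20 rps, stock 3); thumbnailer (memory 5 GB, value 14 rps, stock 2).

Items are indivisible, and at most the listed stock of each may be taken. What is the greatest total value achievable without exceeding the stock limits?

Best selections within memory 19 and stock limits:
- 3×logger + 2×thumbnailer: memory 19, value 88
- 3×logger + 1×thumbnailer: memory 14, value 74
- 2×logger + 2×thumbnailer: memory 16, value 68
Best: 88 rps.

88 rps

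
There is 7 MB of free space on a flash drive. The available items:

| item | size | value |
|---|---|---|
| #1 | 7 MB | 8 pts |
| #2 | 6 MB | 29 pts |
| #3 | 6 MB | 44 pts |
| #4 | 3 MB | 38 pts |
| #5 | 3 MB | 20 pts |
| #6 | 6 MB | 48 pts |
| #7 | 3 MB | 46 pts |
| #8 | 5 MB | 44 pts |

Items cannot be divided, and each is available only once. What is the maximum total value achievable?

84 pts

Check high-value combinations within 7 MB:
- #4+#7: size 3+3=6, value 38+46=84
- #5+#7: size 3+3=6, value 20+46=66
- #4+#5: size 3+3=6, value 38+20=58
- #6: size 6, value 48
Best: 84 pts.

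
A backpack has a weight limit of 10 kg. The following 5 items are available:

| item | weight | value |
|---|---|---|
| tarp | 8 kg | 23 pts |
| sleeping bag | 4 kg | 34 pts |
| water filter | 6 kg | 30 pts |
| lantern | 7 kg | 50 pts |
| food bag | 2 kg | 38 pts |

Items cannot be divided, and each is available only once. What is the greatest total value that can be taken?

88 pts

This is a 0/1 knapsack; check combinations near the capacity.
- lantern+food bag: weight 7+2=9, value 50+38=88
- sleeping bag+food bag: weight 4+2=6, value 34+38=72
- water filter+food bag: weight 6+2=8, value 30+38=68
- sleeping bag+water filter: weight 4+6=10, value 34+30=64
- tarp+food bag: weight 8+2=10, value 23+38=61
Best: 88 pts.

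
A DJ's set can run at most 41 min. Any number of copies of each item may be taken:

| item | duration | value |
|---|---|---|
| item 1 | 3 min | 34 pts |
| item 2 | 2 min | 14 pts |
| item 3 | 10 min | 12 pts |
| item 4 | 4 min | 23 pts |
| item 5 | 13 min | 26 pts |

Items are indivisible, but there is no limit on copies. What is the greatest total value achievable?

456 pts

Best value-per-unit is item 1 at 34/3; filling with it alone gives 13×34 = 442.
Optimal mix: 13×item 1 + 1×item 2 → duration 41, value 456.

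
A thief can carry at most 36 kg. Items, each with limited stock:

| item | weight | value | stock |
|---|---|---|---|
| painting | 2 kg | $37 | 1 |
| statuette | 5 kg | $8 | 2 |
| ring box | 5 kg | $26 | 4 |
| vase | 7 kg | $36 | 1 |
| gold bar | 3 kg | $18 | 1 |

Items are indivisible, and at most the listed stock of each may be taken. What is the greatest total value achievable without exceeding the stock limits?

$195

Best selections within weight 36 and stock limits:
- 1×painting + 4×ring box + 1×vase + 1×gold bar: weight 32, value 195
- 1×painting + 1×statuette + 4×ring box + 1×vase: weight 34, value 185
- 1×painting + 4×ring box + 1×vase: weight 29, value 177
- 1×painting + 1×statuette + 3×ring box + 1×vase + 1×gold bar: weight 32, value 177
Best: $195.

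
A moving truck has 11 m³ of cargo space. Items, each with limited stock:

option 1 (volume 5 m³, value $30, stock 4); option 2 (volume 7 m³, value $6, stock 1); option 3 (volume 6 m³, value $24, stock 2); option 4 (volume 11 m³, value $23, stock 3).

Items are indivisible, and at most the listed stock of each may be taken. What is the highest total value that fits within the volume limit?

$60

Top feasible selections:
- 2×option 1: volume 10, value 60
- 1×option 1 + 1×option 3: volume 11, value 54
Best: $60.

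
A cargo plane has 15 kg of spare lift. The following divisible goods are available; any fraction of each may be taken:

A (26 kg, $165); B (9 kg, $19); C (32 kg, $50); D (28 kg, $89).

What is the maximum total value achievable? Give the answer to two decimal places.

Take in order of value per unit:
- A (165/26 per unit): 15 of 26 → value 15×165/26 = 95.1923, running total 95.19
Total 95.19.

95.19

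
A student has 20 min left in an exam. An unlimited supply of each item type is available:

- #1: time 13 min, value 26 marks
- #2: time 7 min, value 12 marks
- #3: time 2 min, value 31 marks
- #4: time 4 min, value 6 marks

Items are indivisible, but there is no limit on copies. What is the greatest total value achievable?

Best value-per-unit is #3 at 31/2, and filling with it alone uses time 10×2=20. No mix of the others beats 10×31 = 310.

310 marks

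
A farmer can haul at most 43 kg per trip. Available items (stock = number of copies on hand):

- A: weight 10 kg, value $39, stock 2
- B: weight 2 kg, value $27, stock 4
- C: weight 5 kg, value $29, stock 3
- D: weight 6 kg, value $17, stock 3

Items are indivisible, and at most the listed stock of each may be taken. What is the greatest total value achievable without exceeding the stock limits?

$273

Best selections within weight 43 and stock limits:
- 2×A + 4×B + 3×C: weight 43, value 273
- 1×A + 4×B + 3×C + 1×D: weight 39, value 251
Best: $273.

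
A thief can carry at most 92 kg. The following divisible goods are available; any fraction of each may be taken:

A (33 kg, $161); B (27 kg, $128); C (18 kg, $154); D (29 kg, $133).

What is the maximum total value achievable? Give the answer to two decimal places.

Take in order of value per unit:
- C (154/18 per unit): all 18 → value 154, running total 154.00
- A (161/33 per unit): all 33 → value 161, running total 315.00
- B (128/27 per unit): all 27 → value 128, running total 443.00
- D (133/29 per unit): 14 of 29 → value 14×133/29 = 64.2069, running total 507.21
Total 507.21.

507.21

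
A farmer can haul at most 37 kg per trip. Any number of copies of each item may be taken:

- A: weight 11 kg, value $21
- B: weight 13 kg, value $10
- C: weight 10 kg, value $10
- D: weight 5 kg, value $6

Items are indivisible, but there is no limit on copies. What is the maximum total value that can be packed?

$63

Best value-per-unit is A at 21/11, and filling with it alone uses weight 3×11=33. No mix of the others beats 3×21 = 63.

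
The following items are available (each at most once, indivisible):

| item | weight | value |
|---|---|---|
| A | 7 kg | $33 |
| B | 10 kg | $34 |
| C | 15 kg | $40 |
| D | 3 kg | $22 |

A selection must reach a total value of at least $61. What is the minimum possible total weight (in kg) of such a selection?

Subsets with value ≥ 61, sorted by total weight:
- A+B: weight 17, value 67
- C+D: weight 18, value 62
- A+B+D: weight 20, value 89
- A+C: weight 22, value 73
Minimum weight: 17 kg.

17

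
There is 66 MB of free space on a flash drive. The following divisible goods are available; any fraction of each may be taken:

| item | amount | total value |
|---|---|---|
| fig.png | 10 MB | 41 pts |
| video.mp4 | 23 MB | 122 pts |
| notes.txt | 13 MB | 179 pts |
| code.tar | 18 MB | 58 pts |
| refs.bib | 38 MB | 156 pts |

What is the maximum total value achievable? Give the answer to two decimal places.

424.16

Take in order of value per unit:
- notes.txt (179/13 per unit): all 13 → value 179, running total 179.00
- video.mp4 (122/23 per unit): all 23 → value 122, running total 301.00
- refs.bib (156/38 per unit): 30 of 38 → value 30×156/38 = 123.1579, running total 424.16
Total 424.16.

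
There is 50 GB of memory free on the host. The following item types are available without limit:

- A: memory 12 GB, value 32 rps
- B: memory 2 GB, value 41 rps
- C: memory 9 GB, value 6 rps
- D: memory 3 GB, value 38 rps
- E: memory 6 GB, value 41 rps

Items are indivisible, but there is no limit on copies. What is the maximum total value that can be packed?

1025 rps

Best value-per-unit is B at 41/2, and filling with it alone uses memory 25×2=50. No mix of the others beats 25×41 = 1025.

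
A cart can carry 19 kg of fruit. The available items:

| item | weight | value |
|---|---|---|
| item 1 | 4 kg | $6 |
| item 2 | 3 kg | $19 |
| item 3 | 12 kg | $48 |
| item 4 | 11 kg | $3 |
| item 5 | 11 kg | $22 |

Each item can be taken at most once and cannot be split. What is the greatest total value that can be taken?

Check high-value combinations within 19 kg:
- item 1+item 2+item 3: weight 4+3+12=19, value 6+19+48=73
- item 2+item 3: weight 3+12=15, value 19+48=67
- item 1+item 3: weight 4+12=16, value 6+48=54
- item 3: weight 12, value 48
- item 1+item 2+item 5: weight 4+3+11=18, value 6+19+22=47
Best: $73.

$73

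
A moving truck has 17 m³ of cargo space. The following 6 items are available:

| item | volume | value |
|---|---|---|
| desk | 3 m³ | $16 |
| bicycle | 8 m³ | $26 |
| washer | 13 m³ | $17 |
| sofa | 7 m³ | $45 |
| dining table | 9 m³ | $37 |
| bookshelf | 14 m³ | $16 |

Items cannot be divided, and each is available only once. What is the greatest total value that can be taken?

Check high-value combinations within 17 m³:
- sofa+dining table: volume 7+9=16, value 45+37=82
- bicycle+sofa: volume 8+7=15, value 26+45=71
- bicycle+dining table: volume 8+9=17, value 26+37=63
- desk+sofa: volume 3+7=10, value 16+45=61
Best: $82.

$82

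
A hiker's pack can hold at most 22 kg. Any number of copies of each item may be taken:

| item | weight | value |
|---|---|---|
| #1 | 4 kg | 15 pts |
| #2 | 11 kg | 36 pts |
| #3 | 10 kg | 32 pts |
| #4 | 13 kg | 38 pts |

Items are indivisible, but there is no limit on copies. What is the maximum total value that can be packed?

Best value-per-unit is #1 at 15/4; filling with it alone gives 5×15 = 75.
Optimal mix: 3×#1 + 1×#3 → weight 22, value 77.

77 pts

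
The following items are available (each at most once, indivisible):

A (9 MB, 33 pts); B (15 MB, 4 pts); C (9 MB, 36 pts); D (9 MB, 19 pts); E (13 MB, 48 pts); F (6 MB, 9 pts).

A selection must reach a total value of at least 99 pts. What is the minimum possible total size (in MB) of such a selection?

31

Subsets with value ≥ 99, sorted by total size:
- A+C+E: size 31, value 117
- C+D+E: size 31, value 103
- A+D+E: size 31, value 100
Minimum size: 31 MB.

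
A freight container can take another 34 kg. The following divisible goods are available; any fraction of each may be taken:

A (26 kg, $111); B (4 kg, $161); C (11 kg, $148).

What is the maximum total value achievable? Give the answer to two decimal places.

390.12

Take in order of value per unit:
- B (161/4 per unit): all 4 → value 161, running total 161.00
- C (148/11 per unit): all 11 → value 148, running total 309.00
- A (111/26 per unit): 19 of 26 → value 19×111/26 = 81.1154, running total 390.12
Total 390.12.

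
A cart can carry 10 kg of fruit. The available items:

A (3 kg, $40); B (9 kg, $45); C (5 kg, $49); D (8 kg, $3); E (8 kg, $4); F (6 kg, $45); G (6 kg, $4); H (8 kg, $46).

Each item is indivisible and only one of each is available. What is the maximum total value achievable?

This is a 0/1 knapsack; check combinations near the capacity.
- A+C: weight 3+5=8, value 40+49=89
- A+F: weight 3+6=9, value 40+45=85
- C: weight 5, value 49
- H: weight 8, value 46
- F: weight 6, value 45
Best: $89.

$89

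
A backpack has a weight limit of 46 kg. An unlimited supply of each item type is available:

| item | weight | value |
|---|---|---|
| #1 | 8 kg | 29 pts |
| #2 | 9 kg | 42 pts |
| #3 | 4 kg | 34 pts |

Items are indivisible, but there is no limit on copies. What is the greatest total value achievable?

374 pts

Best value-per-unit is #3 at 34/4, and filling with it alone uses weight 11×4=44. No mix of the others beats 11×34 = 374.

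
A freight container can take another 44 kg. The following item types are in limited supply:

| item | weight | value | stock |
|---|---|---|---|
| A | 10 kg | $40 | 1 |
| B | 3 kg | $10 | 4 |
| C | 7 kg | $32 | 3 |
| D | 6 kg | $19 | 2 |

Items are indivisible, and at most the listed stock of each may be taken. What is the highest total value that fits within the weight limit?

$176

Best selections within weight 44 and stock limits:
- 1×A + 4×B + 3×C: weight 43, value 176
- 1×A + 2×B + 3×C + 1×D: weight 43, value 175
Best: $176.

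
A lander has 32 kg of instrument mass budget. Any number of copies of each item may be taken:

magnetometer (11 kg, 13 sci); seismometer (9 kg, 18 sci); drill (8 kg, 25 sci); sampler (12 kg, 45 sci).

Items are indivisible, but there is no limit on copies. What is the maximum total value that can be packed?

115 sci

Best value-per-unit is sampler at 45/12; filling with it alone gives 2×45 = 90.
Optimal mix: 1×drill + 2×sampler → mass 32, value 115.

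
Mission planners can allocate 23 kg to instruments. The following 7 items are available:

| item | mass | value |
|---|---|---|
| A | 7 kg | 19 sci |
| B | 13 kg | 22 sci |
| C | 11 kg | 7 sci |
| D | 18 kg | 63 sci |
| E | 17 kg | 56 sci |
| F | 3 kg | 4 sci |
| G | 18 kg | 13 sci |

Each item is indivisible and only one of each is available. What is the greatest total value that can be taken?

Check high-value combinations within 23 kg:
- D+F: mass 18+3=21, value 63+4=67
- D: mass 18, value 63
- E+F: mass 17+3=20, value 56+4=60
- E: mass 17, value 56
- A+B+F: mass 7+13+3=23, value 19+22+4=45
Best: 67 sci.

67 sci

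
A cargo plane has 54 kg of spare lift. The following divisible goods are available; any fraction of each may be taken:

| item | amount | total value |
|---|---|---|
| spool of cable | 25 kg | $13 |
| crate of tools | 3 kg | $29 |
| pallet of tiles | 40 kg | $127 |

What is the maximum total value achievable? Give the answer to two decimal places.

161.72

Take in order of value per unit:
- crate of tools (29/3 per unit): all 3 → value 29, running total 29.00
- pallet of tiles (127/40 per unit): all 40 → value 127, running total 156.00
- spool of cable (13/25 per unit): 11 of 25 → value 11×13/25 = 5.7200, running total 161.72
Total 161.72.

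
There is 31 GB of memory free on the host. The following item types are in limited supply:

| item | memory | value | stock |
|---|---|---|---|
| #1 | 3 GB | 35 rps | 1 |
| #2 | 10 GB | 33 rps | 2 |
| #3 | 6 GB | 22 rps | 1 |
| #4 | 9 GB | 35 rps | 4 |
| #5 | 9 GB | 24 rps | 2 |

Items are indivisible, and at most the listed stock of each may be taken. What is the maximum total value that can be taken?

140 rps

Best selections within memory 31 and stock limits:
- 1×#1 + 3×#4: memory 30, value 140
- 1×#1 + 1×#2 + 2×#4: memory 31, value 138
Best: 140 rps.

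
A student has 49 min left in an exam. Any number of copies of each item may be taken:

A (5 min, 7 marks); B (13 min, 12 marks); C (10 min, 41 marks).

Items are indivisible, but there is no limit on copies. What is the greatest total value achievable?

171 marks

Best value-per-unit is C at 41/10; filling with it alone gives 4×41 = 164.
Optimal mix: 1×A + 4×C → time 45, value 171.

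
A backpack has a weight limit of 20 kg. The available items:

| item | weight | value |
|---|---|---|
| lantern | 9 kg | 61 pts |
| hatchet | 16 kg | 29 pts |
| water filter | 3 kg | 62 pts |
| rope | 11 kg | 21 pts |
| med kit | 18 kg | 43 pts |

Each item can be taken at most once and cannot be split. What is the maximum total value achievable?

This is a 0/1 knapsack; check combinations near the capacity.
- lantern+water filter: weight 9+3=12, value 61+62=123
- hatchet+water filter: weight 16+3=19, value 29+62=91
- water filter+rope: weight 3+11=14, value 62+21=83
- lantern+rope: weight 9+11=20, value 61+21=82
Best: 123 pts.

123 pts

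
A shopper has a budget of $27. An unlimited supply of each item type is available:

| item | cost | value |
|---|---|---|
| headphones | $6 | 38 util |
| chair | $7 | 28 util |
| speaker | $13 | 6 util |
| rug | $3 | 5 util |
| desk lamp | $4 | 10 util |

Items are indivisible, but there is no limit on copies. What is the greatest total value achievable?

157 util

Best value-per-unit is headphones at 38/6; filling with it alone gives 4×38 = 152.
Optimal mix: 4×headphones + 1×rug → cost 27, value 157.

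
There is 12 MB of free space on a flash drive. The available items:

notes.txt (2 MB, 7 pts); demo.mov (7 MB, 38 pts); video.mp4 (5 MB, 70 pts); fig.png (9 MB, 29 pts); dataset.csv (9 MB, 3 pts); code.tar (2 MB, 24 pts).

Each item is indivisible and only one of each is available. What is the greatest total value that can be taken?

This is a 0/1 knapsack; check combinations near the capacity.
- demo.mov+video.mp4: size 7+5=12, value 38+70=108
- notes.txt+video.mp4+code.tar: size 2+5+2=9, value 7+70+24=101
- video.mp4+code.tar: size 5+2=7, value 70+24=94
Best: 108 pts.

108 pts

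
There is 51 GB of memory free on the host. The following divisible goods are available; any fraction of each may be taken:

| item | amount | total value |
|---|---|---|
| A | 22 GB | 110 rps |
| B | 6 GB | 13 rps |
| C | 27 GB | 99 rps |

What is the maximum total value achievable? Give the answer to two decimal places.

Take in order of value per unit:
- A (110/22 per unit): all 22 → value 110, running total 110.00
- C (99/27 per unit): all 27 → value 99, running total 209.00
- B (13/6 per unit): 2 of 6 → value 2×13/6 = 4.3333, running total 213.33
Total 213.33.

213.33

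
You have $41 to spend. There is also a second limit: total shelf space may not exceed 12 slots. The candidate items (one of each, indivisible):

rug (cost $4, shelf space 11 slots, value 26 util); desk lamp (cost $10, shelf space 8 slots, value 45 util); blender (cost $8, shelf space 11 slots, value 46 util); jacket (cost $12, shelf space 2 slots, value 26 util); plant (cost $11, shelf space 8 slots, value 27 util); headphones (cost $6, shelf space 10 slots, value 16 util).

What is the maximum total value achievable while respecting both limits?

71 util

Feasible sets respecting both limits:
- desk lamp+jacket: cost 22, shelf space 10, value 71
- jacket+plant: cost 23, shelf space 10, value 53
- blender: cost 8, shelf space 11, value 46
Best: 71 util.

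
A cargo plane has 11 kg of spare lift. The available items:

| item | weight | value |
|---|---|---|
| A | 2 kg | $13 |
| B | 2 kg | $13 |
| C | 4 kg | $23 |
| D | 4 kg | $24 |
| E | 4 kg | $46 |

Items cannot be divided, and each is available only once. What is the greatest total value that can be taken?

Check high-value combinations within 11 kg:
- A+D+E: weight 2+4+4=10, value 13+24+46=83
- B+D+E: weight 2+4+4=10, value 13+24+46=83
- A+C+E: weight 2+4+4=10, value 13+23+46=82
- B+C+E: weight 2+4+4=10, value 13+23+46=82
Best: $83.

$83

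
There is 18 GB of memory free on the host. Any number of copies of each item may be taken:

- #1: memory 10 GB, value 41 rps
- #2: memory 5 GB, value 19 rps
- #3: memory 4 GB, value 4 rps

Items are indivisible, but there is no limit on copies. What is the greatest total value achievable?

Best value-per-unit is #1 at 41/10; filling with it alone gives 1×41 = 41.
Optimal mix: 1×#1 + 1×#2 → memory 15, value 60.

60 rps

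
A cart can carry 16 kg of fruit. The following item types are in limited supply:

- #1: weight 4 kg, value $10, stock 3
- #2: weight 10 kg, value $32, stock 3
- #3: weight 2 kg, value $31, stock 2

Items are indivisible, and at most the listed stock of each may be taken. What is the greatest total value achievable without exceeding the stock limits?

$94

Best selections within weight 16 and stock limits:
- 1×#2 + 2×#3: weight 14, value 94
- 3×#1 + 2×#3: weight 16, value 92
- 2×#1 + 2×#3: weight 12, value 82
Best: $94.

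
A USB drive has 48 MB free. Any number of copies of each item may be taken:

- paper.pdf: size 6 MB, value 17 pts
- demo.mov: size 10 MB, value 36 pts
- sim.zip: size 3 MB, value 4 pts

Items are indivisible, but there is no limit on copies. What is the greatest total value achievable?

161 pts

Best value-per-unit is demo.mov at 36/10; filling with it alone gives 4×36 = 144.
Optimal mix: 1×paper.pdf + 4×demo.mov → size 46, value 161.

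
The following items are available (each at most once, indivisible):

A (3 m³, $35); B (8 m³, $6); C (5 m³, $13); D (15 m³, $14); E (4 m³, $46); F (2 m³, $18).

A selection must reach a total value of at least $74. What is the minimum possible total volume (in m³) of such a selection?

7

Subsets with value ≥ 74, sorted by total volume:
- A+E: volume 7, value 81
- A+E+F: volume 9, value 99
- C+E+F: volume 11, value 77
- A+C+E: volume 12, value 94
Minimum volume: 7 m³.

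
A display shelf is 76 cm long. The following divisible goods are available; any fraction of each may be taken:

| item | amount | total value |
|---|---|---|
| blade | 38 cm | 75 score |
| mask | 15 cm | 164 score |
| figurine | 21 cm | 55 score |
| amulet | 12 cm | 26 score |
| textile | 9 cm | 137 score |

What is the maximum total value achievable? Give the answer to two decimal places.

419.50

Take in order of value per unit:
- textile (137/9 per unit): all 9 → value 137, running total 137.00
- mask (164/15 per unit): all 15 → value 164, running total 301.00
- figurine (55/21 per unit): all 21 → value 55, running total 356.00
- amulet (26/12 per unit): all 12 → value 26, running total 382.00
- blade (75/38 per unit): 19 of 38 → value 19×75/38 = 37.5000, running total 419.50
Total 419.50.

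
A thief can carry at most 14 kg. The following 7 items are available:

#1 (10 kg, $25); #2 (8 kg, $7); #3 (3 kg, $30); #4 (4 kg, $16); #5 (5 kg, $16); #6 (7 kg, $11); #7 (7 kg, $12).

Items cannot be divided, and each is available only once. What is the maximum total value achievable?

$62

Check high-value combinations within 14 kg:
- #3+#4+#5: weight 3+4+5=12, value 30+16+16=62
- #3+#4+#7: weight 3+4+7=14, value 30+16+12=58
- #3+#4+#6: weight 3+4+7=14, value 30+16+11=57
- #1+#3: weight 10+3=13, value 25+30=55
Best: $62.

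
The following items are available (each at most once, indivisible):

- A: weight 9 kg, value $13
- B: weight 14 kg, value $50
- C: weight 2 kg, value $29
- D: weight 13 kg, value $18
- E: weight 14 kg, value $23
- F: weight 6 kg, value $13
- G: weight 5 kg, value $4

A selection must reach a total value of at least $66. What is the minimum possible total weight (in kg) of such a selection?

16

Subsets with value ≥ 66, sorted by total weight:
- B+C: weight 16, value 79
- B+C+G: weight 21, value 83
Minimum weight: 16 kg.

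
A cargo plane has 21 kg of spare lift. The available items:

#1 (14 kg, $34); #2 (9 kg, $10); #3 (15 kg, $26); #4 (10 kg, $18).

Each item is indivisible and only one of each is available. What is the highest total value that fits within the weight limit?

Check high-value combinations within 21 kg:
- #1: weight 14, value 34
- #2+#4: weight 9+10=19, value 10+18=28
- #3: weight 15, value 26
- #4: weight 10, value 18
- #2: weight 9, value 10
Best: $34.

$34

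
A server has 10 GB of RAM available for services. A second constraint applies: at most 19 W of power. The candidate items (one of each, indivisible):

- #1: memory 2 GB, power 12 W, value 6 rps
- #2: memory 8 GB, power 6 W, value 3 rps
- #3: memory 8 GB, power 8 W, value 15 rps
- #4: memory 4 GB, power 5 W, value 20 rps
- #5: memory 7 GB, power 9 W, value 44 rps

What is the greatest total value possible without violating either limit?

Feasible sets respecting both limits:
- #5: memory 7, power 9, value 44
- #1+#4: memory 6, power 17, value 26
- #4: memory 4, power 5, value 20
Best: 44 rps.

44 rps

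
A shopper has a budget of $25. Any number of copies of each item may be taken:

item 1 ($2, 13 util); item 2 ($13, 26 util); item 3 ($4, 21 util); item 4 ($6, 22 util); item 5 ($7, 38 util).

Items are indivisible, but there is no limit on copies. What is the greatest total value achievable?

Best value-per-unit is item 1 at 13/2, and filling with it alone uses cost 12×2=24. No mix of the others beats 12×13 = 156.

156 util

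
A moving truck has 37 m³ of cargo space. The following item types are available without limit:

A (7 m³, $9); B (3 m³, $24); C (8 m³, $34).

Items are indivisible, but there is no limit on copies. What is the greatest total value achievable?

$288

Best value-per-unit is B at 24/3, and filling with it alone uses volume 12×3=36. No mix of the others beats 12×24 = 288.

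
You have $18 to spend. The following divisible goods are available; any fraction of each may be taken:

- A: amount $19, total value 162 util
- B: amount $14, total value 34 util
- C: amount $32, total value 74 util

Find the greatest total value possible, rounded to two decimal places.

Take in order of value per unit:
- A (162/19 per unit): 18 of 19 → value 18×162/19 = 153.4737, running total 153.47
Total 153.47.

153.47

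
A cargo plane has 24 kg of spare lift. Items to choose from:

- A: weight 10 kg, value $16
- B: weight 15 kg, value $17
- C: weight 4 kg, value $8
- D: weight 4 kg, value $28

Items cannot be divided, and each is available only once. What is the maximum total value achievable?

Check high-value combinations within 24 kg:
- B+C+D: weight 15+4+4=23, value 17+8+28=53
- A+C+D: weight 10+4+4=18, value 16+8+28=52
- B+D: weight 15+4=19, value 17+28=45
- A+D: weight 10+4=14, value 16+28=44
- C+D: weight 4+4=8, value 8+28=36
Best: $53.

$53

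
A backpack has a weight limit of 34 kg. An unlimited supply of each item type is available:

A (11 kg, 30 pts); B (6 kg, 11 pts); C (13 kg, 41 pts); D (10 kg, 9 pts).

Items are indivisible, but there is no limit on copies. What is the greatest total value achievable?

93 pts

Best value-per-unit is C at 41/13; filling with it alone gives 2×41 = 82.
Optimal mix: 1×B + 2×C → weight 32, value 93.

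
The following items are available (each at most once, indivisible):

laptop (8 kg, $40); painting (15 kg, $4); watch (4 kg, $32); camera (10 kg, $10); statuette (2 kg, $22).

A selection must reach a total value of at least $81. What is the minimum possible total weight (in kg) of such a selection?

14

Subsets with value ≥ 81, sorted by total weight:
- laptop+watch+statuette: weight 14, value 94
- laptop+watch+camera: weight 22, value 82
Minimum weight: 14 kg.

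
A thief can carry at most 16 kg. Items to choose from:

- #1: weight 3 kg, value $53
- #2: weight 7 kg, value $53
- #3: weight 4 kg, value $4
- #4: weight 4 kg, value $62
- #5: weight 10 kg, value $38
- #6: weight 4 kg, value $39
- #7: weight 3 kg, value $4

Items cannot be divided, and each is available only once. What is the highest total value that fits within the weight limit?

$168

Check high-value combinations within 16 kg:
- #1+#2+#4: weight 3+7+4=14, value 53+53+62=168
- #1+#4+#6+#7: weight 3+4+4+3=14, value 53+62+39+4=158
- #1+#3+#4+#6: weight 3+4+4+4=15, value 53+4+62+39=158
- #1+#4+#6: weight 3+4+4=11, value 53+62+39=154
Best: $168.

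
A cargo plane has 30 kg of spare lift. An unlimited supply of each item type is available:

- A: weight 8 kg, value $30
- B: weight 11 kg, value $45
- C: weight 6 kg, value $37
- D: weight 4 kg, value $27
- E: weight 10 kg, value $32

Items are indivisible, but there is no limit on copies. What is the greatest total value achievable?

Best value-per-unit is D at 27/4; filling with it alone gives 7×27 = 189.
Optimal mix: 1×C + 6×D → weight 30, value 199.

$199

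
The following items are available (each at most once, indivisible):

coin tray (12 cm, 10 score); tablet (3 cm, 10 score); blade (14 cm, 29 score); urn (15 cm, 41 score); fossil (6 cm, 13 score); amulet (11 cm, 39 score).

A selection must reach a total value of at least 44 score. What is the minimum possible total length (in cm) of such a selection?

Subsets with value ≥ 44, sorted by total length:
- tablet+amulet: length 14, value 49
- fossil+amulet: length 17, value 52
- tablet+urn: length 18, value 51
Minimum length: 14 cm.

14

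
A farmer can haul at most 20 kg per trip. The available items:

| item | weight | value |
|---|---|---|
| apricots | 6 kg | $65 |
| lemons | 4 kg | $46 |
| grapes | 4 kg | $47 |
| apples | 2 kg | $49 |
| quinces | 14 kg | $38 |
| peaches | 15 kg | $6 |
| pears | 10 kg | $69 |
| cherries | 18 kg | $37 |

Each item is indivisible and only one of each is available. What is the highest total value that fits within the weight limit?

This is a 0/1 knapsack; check combinations near the capacity.
- lemons+grapes+apples+pears: weight 4+4+2+10=20, value 46+47+49+69=211
- apricots+lemons+grapes+apples: weight 6+4+4+2=16, value 65+46+47+49=207
- apricots+apples+pears: weight 6+2+10=18, value 65+49+69=183
- apricots+grapes+pears: weight 6+4+10=20, value 65+47+69=181
Best: $211.

$211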